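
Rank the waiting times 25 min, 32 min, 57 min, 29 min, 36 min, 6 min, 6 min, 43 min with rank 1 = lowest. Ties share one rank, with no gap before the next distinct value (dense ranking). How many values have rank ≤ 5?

6

Sorted (ascending): 6, 6, 25, 29, 32, 36, 43, 57
The 2 values of 6 share dense rank 1.
Remaining distinct values take the next consecutive integers.
Ranks ≤ 5: {1, 1, 2, 3, 4, 5} → 6 values.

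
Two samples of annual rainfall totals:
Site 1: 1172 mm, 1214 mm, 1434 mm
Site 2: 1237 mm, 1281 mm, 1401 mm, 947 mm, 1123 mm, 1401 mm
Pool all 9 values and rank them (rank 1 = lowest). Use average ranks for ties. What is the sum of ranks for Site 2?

29

Sorted (ascending): 947, 1123, 1172, 1214, 1237, 1281, 1401, 1401, 1434
The 2 values of 1401 occupy positions 7–8 → average rank (7+8)/2 = 7.5.
Site 2 values → pooled ranks: 1237→5, 1281→6, 1401→7.5, 947→1, 1123→2, 1401→7.5
Rank sum = 5 + 6 + 7.5 + 1 + 2 + 7.5 = 29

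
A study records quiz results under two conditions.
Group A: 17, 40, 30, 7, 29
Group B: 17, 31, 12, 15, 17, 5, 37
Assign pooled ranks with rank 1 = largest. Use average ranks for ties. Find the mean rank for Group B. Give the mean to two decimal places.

Sorted (descending): 40, 37, 31, 30, 29, 17, 17, 17, 15, 12, 7, 5
The 3 values of 17 occupy positions 6–8 → average rank 7.
Group B values → pooled ranks: 17→7, 31→3, 12→10, 15→9, 17→7, 5→12, 37→2
Mean rank = (7 + 3 + 10 + 9 + 7 + 12 + 2) / 7 = 7.14

7.14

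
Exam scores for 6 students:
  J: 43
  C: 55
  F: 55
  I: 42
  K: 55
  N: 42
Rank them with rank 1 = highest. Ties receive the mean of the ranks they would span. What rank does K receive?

2

Sorted (descending): 55, 55, 55, 43, 42, 42
The 3 values of 55 occupy positions 1–3 → average rank 2.
The 2 values of 42 occupy positions 5–6 → average rank (5+6)/2 = 5.5.
K has value 55 → rank 2.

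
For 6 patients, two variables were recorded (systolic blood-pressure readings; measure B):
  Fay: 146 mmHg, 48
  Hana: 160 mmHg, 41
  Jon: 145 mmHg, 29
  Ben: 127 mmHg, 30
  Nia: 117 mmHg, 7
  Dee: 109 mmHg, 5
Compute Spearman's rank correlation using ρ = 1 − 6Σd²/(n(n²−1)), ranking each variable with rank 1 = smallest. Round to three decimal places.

0.886

Ranks of variable 1: 5, 6, 4, 3, 2, 1
Ranks of variable 2: 6, 5, 3, 4, 2, 1
d = r₁ − r₂: -1, 1, 1, -1, 0, 0
d²: 1, 1, 1, 1, 0, 0; Σd² = 4
ρ = 1 − 6·4/(6·35) = 1 − 24/210 = 0.886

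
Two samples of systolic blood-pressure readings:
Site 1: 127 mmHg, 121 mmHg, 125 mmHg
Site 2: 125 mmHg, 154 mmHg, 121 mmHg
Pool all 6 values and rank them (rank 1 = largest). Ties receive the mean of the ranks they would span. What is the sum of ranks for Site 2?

10

Sorted (descending): 154, 127, 125, 125, 121, 121
The 2 values of 125 occupy positions 3–4 → average rank (3+4)/2 = 3.5.
The 2 values of 121 occupy positions 5–6 → average rank (5+6)/2 = 5.5.
Site 2 values → pooled ranks: 125→3.5, 154→1, 121→5.5
Rank sum = 3.5 + 1 + 5.5 = 10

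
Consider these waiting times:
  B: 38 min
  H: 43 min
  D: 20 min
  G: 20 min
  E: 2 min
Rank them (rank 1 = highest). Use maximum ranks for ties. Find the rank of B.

2

Sorted (descending): 43, 38, 20, 20, 2
The 2 values of 20 occupy positions 3–4 → each gets rank 4.
B has value 38 min → rank 2.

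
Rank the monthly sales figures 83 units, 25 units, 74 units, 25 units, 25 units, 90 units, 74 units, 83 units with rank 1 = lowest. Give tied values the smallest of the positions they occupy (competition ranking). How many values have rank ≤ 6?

7

Sorted (ascending): 25, 25, 25, 74, 74, 83, 83, 90
The 3 values of 25 occupy positions 1–3 → each gets rank 1.
The 2 values of 74 occupy positions 4–5 → each gets rank 4.
The 2 values of 83 occupy positions 6–7 → each gets rank 6.
Ranks ≤ 6: {1, 1, 1, 4, 4, 6, 6} → 7 values.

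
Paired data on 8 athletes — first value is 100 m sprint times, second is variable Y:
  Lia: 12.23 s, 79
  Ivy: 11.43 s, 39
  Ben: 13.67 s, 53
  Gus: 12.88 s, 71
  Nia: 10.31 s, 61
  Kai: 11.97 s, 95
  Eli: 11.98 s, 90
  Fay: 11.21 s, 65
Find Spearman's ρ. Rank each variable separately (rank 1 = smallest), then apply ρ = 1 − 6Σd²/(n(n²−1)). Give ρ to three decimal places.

0.143

Ranks of variable 1: 6, 3, 8, 7, 1, 4, 5, 2
Ranks of variable 2: 6, 1, 2, 5, 3, 8, 7, 4
d = r₁ − r₂: 0, 2, 6, 2, -2, -4, -2, -2
d²: 0, 4, 36, 4, 4, 16, 4, 4; Σd² = 72
ρ = 1 − 6·72/(8·63) = 1 − 432/504 = 0.143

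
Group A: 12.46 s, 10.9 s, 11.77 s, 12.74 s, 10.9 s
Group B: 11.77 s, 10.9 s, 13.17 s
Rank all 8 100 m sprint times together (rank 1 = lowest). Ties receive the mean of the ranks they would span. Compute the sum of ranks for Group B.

14.5

Sorted (ascending): 10.9, 10.9, 10.9, 11.77, 11.77, 12.46, 12.74, 13.17
The 3 values of 10.9 occupy positions 1–3 → average rank 2.
The 2 values of 11.77 occupy positions 4–5 → average rank (4+5)/2 = 4.5.
Group B values → pooled ranks: 11.77→4.5, 10.9→2, 13.17→8
Rank sum = 4.5 + 2 + 8 = 14.5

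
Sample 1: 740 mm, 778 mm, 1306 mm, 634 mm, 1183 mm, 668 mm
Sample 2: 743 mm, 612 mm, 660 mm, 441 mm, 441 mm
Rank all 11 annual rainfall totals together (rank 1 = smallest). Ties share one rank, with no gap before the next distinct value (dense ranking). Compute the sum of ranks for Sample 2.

15

Sorted (ascending): 441, 441, 612, 634, 660, 668, 740, 743, 778, 1183, 1306
The 2 values of 441 share dense rank 1.
Remaining distinct values take the next consecutive integers.
Sample 2 values → pooled ranks: 743→7, 612→2, 660→4, 441→1, 441→1
Rank sum = 7 + 2 + 4 + 1 + 1 = 15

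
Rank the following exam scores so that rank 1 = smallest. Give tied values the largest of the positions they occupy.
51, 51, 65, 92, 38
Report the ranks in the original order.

3, 3, 4, 5, 1

Sorted (ascending): 38, 51, 51, 65, 92
The 2 values of 51 occupy positions 2–3 → each gets rank 3.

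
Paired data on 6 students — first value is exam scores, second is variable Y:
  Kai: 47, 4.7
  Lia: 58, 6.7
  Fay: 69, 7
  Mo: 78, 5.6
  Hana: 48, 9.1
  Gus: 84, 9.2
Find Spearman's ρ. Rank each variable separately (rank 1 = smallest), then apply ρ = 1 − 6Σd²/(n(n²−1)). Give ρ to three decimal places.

0.486

Ranks of variable 1: 1, 3, 4, 5, 2, 6
Ranks of variable 2: 1, 3, 4, 2, 5, 6
d = r₁ − r₂: 0, 0, 0, 3, -3, 0
d²: 0, 0, 0, 9, 9, 0; Σd² = 18
ρ = 1 − 6·18/(6·35) = 1 − 108/210 = 0.486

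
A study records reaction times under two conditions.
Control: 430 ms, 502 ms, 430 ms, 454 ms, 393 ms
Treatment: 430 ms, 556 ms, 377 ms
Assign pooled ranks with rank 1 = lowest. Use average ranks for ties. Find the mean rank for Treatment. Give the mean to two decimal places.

Sorted (ascending): 377, 393, 430, 430, 430, 454, 502, 556
The 3 values of 430 occupy positions 3–5 → average rank 4.
Treatment values → pooled ranks: 430→4, 556→8, 377→1
Mean rank = (4 + 8 + 1) / 3 = 4.33

4.33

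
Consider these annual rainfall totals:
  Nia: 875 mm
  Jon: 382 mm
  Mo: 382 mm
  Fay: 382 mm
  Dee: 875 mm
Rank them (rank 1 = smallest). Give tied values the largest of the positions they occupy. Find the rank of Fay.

3

Sorted (ascending): 382, 382, 382, 875, 875
The 3 values of 382 occupy positions 1–3 → each gets rank 3.
The 2 values of 875 occupy positions 4–5 → each gets rank 5.
Fay has value 382 mm → rank 3.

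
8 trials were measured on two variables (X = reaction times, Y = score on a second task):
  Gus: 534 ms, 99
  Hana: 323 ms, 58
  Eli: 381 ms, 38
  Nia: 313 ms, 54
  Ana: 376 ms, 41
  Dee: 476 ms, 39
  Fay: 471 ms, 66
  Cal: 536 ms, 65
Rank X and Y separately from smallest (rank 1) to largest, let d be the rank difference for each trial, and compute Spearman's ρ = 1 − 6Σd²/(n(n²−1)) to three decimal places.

Ranks of variable 1: 7, 2, 4, 1, 3, 6, 5, 8
Ranks of variable 2: 8, 5, 1, 4, 3, 2, 7, 6
d = r₁ − r₂: -1, -3, 3, -3, 0, 4, -2, 2
d²: 1, 9, 9, 9, 0, 16, 4, 4; Σd² = 52
ρ = 1 − 6·52/(8·63) = 1 − 312/504 = 0.381

0.381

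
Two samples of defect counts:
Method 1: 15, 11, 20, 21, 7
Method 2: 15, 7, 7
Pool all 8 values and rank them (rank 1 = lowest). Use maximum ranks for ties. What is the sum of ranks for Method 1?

28

Sorted (ascending): 7, 7, 7, 11, 15, 15, 20, 21
The 3 values of 7 occupy positions 1–3 → each gets rank 3.
The 2 values of 15 occupy positions 5–6 → each gets rank 6.
Method 1 values → pooled ranks: 15→6, 11→4, 20→7, 21→8, 7→3
Rank sum = 6 + 4 + 7 + 8 + 3 = 28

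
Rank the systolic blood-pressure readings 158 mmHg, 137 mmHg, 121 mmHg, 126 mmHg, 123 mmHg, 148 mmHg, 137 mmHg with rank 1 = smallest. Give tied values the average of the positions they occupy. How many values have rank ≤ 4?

3

Sorted (ascending): 121, 123, 126, 137, 137, 148, 158
The 2 values of 137 occupy positions 4–5 → average rank (4+5)/2 = 4.5.
Ranks ≤ 4: {1, 2, 3} → 3 values.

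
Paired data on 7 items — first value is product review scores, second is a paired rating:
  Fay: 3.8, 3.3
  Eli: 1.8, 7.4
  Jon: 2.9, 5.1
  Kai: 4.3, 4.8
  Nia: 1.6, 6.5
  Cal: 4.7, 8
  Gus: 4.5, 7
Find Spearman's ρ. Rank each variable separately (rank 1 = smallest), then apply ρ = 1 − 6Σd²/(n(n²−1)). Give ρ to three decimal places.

Ranks of variable 1: 4, 2, 3, 5, 1, 7, 6
Ranks of variable 2: 1, 6, 3, 2, 4, 7, 5
d = r₁ − r₂: 3, -4, 0, 3, -3, 0, 1
d²: 9, 16, 0, 9, 9, 0, 1; Σd² = 44
ρ = 1 − 6·44/(7·48) = 1 − 264/336 = 0.214

0.214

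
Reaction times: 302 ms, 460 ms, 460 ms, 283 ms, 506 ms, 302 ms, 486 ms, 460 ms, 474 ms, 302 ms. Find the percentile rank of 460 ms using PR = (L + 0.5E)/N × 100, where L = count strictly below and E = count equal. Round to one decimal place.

N = 10.
Strictly below 460: 4. Equal to 460: 3.
PR = (4 + 0.5·3)/10 × 100 = 55.0

55.0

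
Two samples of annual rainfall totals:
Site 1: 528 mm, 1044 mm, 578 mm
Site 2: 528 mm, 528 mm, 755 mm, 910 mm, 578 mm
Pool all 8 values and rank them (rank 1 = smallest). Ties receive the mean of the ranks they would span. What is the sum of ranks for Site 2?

21.5

Sorted (ascending): 528, 528, 528, 578, 578, 755, 910, 1044
The 3 values of 528 occupy positions 1–3 → average rank 2.
The 2 values of 578 occupy positions 4–5 → average rank (4+5)/2 = 4.5.
Site 2 values → pooled ranks: 528→2, 528→2, 755→6, 910→7, 578→4.5
Rank sum = 2 + 2 + 6 + 7 + 4.5 = 21.5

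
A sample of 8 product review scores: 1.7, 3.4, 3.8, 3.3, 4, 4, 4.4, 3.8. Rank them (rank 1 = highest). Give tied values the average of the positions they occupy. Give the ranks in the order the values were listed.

8, 6, 4.5, 7, 2.5, 2.5, 1, 4.5

Sorted (descending): 4.4, 4, 4, 3.8, 3.8, 3.4, 3.3, 1.7
The 2 values of 4 occupy positions 2–3 → average rank (2+3)/2 = 2.5.
The 2 values of 3.8 occupy positions 4–5 → average rank (4+5)/2 = 4.5.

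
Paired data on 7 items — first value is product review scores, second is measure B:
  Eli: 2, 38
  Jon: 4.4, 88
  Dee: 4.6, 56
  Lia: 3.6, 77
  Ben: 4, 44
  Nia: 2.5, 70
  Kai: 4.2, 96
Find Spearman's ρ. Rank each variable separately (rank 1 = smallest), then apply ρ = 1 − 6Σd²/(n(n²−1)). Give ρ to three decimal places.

0.429

Ranks of variable 1: 1, 6, 7, 3, 4, 2, 5
Ranks of variable 2: 1, 6, 3, 5, 2, 4, 7
d = r₁ − r₂: 0, 0, 4, -2, 2, -2, -2
d²: 0, 0, 16, 4, 4, 4, 4; Σd² = 32
ρ = 1 − 6·32/(7·48) = 1 − 192/336 = 0.429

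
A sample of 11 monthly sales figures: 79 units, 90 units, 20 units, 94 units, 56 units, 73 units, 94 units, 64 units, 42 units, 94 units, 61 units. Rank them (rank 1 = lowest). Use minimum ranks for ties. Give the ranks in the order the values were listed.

Sorted (ascending): 20, 42, 56, 61, 64, 73, 79, 90, 94, 94, 94
The 3 values of 94 occupy positions 9–11 → each gets rank 9.

7, 8, 1, 9, 3, 6, 9, 5, 2, 9, 4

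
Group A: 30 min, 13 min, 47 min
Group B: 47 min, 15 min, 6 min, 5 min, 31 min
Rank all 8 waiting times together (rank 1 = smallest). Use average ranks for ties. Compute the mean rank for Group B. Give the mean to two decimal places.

Sorted (ascending): 5, 6, 13, 15, 30, 31, 47, 47
The 2 values of 47 occupy positions 7–8 → average rank (7+8)/2 = 7.5.
Group B values → pooled ranks: 47→7.5, 15→4, 6→2, 5→1, 31→6
Mean rank = (7.5 + 4 + 2 + 1 + 6) / 5 = 4.10

4.10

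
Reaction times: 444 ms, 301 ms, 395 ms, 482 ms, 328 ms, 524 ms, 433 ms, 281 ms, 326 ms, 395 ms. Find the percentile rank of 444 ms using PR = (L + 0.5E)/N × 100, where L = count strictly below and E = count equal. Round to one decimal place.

N = 10.
Strictly below 444: 7. Equal to 444: 1.
PR = (7 + 0.5·1)/10 × 100 = 75.0

75.0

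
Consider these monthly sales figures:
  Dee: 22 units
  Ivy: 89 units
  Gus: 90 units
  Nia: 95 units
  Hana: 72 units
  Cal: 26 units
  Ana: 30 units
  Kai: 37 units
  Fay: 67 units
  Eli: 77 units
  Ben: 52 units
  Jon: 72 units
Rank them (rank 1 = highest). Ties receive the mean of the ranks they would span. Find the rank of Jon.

Sorted (descending): 95, 90, 89, 77, 72, 72, 67, 52, 37, 30, 26, 22
The 2 values of 72 occupy positions 5–6 → average rank (5+6)/2 = 5.5.
Jon has value 72 units → rank 5.5.

5.5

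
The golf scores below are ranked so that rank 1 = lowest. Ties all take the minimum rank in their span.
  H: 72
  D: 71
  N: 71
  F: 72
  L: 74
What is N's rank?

Sorted (ascending): 71, 71, 72, 72, 74
The 2 values of 71 occupy positions 1–2 → each gets rank 1.
The 2 values of 72 occupy positions 3–4 → each gets rank 3.
N has value 71 → rank 1.

1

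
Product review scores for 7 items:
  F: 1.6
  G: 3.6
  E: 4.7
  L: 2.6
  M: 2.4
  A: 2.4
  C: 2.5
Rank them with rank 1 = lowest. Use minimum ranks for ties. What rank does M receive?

2

Sorted (ascending): 1.6, 2.4, 2.4, 2.5, 2.6, 3.6, 4.7
The 2 values of 2.4 occupy positions 2–3 → each gets rank 2.
M has value 2.4 → rank 2.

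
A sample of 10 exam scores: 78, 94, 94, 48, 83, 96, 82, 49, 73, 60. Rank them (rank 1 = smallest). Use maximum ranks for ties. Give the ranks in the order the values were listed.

Sorted (ascending): 48, 49, 60, 73, 78, 82, 83, 94, 94, 96
The 2 values of 94 occupy positions 8–9 → each gets rank 9.

5, 9, 9, 1, 7, 10, 6, 2, 4, 3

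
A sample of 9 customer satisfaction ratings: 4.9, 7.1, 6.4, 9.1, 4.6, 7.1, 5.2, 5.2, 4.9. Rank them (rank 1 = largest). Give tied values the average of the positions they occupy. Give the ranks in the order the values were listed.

Sorted (descending): 9.1, 7.1, 7.1, 6.4, 5.2, 5.2, 4.9, 4.9, 4.6
The 2 values of 7.1 occupy positions 2–3 → average rank (2+3)/2 = 2.5.
The 2 values of 5.2 occupy positions 5–6 → average rank (5+6)/2 = 5.5.
The 2 values of 4.9 occupy positions 7–8 → average rank (7+8)/2 = 7.5.

7.5, 2.5, 4, 1, 9, 2.5, 5.5, 5.5, 7.5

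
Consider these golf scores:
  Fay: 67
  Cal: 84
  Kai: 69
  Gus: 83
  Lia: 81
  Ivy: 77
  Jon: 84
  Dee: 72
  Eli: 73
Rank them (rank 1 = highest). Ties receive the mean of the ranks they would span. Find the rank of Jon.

1.5

Sorted (descending): 84, 84, 83, 81, 77, 73, 72, 69, 67
The 2 values of 84 occupy positions 1–2 → average rank (1+2)/2 = 1.5.
Jon has value 84 → rank 1.5.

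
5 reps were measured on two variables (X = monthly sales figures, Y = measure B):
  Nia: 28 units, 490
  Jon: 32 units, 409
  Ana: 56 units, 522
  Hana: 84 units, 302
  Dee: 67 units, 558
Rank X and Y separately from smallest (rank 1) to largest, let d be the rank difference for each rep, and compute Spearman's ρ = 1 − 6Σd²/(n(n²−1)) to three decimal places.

-0.100

Ranks of variable 1: 1, 2, 3, 5, 4
Ranks of variable 2: 3, 2, 4, 1, 5
d = r₁ − r₂: -2, 0, -1, 4, -1
d²: 4, 0, 1, 16, 1; Σd² = 22
ρ = 1 − 6·22/(5·24) = 1 − 132/120 = -0.100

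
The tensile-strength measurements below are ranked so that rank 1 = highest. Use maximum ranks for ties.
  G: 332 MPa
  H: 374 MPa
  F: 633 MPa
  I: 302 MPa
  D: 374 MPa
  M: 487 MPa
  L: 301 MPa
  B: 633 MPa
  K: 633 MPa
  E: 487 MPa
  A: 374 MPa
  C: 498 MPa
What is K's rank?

3

Sorted (descending): 633, 633, 633, 498, 487, 487, 374, 374, 374, 332, 302, 301
The 3 values of 633 occupy positions 1–3 → each gets rank 3.
The 2 values of 487 occupy positions 5–6 → each gets rank 6.
The 3 values of 374 occupy positions 7–9 → each gets rank 9.
K has value 633 MPa → rank 3.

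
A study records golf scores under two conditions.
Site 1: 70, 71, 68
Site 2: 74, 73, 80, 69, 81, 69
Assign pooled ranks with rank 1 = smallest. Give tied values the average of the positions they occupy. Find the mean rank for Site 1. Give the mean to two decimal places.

3.33

Sorted (ascending): 68, 69, 69, 70, 71, 73, 74, 80, 81
The 2 values of 69 occupy positions 2–3 → average rank (2+3)/2 = 2.5.
Site 1 values → pooled ranks: 70→4, 71→5, 68→1
Mean rank = (4 + 5 + 1) / 3 = 3.33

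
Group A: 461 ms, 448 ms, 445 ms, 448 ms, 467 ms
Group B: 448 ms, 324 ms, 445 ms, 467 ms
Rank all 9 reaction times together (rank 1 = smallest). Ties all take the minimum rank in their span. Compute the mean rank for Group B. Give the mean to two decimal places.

3.75

Sorted (ascending): 324, 445, 445, 448, 448, 448, 461, 467, 467
The 2 values of 445 occupy positions 2–3 → each gets rank 2.
The 3 values of 448 occupy positions 4–6 → each gets rank 4.
The 2 values of 467 occupy positions 8–9 → each gets rank 8.
Group B values → pooled ranks: 448→4, 324→1, 445→2, 467→8
Mean rank = (4 + 1 + 2 + 8) / 4 = 3.75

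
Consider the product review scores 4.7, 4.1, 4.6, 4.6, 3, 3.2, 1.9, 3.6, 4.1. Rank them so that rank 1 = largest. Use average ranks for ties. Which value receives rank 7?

Sorted (descending): 4.7, 4.6, 4.6, 4.1, 4.1, 3.6, 3.2, 3, 1.9
The 2 values of 4.6 occupy positions 2–3 → average rank (2+3)/2 = 2.5.
The 2 values of 4.1 occupy positions 4–5 → average rank (4+5)/2 = 4.5.
Rank 7 → value 3.2.

3.2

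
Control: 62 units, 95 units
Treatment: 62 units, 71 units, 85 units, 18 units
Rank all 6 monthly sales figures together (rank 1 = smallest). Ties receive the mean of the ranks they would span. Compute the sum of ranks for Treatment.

Sorted (ascending): 18, 62, 62, 71, 85, 95
The 2 values of 62 occupy positions 2–3 → average rank (2+3)/2 = 2.5.
Treatment values → pooled ranks: 62→2.5, 71→4, 85→5, 18→1
Rank sum = 2.5 + 4 + 5 + 1 = 12.5

12.5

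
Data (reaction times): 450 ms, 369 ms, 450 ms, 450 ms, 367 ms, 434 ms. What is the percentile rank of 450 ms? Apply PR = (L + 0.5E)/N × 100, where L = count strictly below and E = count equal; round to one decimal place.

75.0

N = 6.
Strictly below 450: 3. Equal to 450: 3.
PR = (3 + 0.5·3)/6 × 100 = 75.0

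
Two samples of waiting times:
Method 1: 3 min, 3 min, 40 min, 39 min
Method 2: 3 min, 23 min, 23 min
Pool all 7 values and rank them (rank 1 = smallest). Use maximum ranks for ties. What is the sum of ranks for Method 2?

13

Sorted (ascending): 3, 3, 3, 23, 23, 39, 40
The 3 values of 3 occupy positions 1–3 → each gets rank 3.
The 2 values of 23 occupy positions 4–5 → each gets rank 5.
Method 2 values → pooled ranks: 3→3, 23→5, 23→5
Rank sum = 3 + 5 + 5 = 13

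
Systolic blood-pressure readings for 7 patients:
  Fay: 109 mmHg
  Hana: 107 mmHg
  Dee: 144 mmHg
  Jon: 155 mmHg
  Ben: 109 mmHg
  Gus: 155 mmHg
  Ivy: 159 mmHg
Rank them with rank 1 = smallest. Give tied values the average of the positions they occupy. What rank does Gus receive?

Sorted (ascending): 107, 109, 109, 144, 155, 155, 159
The 2 values of 109 occupy positions 2–3 → average rank (2+3)/2 = 2.5.
The 2 values of 155 occupy positions 5–6 → average rank (5+6)/2 = 5.5.
Gus has value 155 mmHg → rank 5.5.

5.5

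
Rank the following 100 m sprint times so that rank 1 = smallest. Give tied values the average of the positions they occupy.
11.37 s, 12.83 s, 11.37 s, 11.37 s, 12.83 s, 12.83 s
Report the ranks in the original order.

2, 5, 2, 2, 5, 5

Sorted (ascending): 11.37, 11.37, 11.37, 12.83, 12.83, 12.83
The 3 values of 11.37 occupy positions 1–3 → average rank 2.
The 3 values of 12.83 occupy positions 4–6 → average rank 5.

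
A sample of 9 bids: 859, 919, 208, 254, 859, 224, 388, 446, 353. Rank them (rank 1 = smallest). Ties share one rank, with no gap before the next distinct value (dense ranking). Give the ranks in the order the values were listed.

Sorted (ascending): 208, 224, 254, 353, 388, 446, 859, 859, 919
The 2 values of 859 share dense rank 7.
Remaining distinct values take the next consecutive integers.

7, 8, 1, 3, 7, 2, 5, 6, 4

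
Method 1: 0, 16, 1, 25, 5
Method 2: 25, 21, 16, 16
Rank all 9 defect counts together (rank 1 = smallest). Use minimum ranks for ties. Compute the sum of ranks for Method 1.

Sorted (ascending): 0, 1, 5, 16, 16, 16, 21, 25, 25
The 3 values of 16 occupy positions 4–6 → each gets rank 4.
The 2 values of 25 occupy positions 8–9 → each gets rank 8.
Method 1 values → pooled ranks: 0→1, 16→4, 1→2, 25→8, 5→3
Rank sum = 1 + 4 + 2 + 8 + 3 = 18

18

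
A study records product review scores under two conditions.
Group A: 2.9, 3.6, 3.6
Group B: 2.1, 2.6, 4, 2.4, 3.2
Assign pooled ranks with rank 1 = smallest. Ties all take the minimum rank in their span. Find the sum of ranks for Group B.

Sorted (ascending): 2.1, 2.4, 2.6, 2.9, 3.2, 3.6, 3.6, 4
The 2 values of 3.6 occupy positions 6–7 → each gets rank 6.
Group B values → pooled ranks: 2.1→1, 2.6→3, 4→8, 2.4→2, 3.2→5
Rank sum = 1 + 3 + 8 + 2 + 5 = 19

19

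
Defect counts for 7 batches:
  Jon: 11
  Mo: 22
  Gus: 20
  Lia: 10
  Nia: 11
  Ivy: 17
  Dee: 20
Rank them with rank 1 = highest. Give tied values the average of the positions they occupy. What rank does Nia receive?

Sorted (descending): 22, 20, 20, 17, 11, 11, 10
The 2 values of 20 occupy positions 2–3 → average rank (2+3)/2 = 2.5.
The 2 values of 11 occupy positions 5–6 → average rank (5+6)/2 = 5.5.
Nia has value 11 → rank 5.5.

5.5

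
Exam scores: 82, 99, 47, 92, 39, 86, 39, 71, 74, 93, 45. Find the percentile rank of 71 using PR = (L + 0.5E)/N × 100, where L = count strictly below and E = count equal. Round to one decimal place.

40.9

N = 11.
Strictly below 71: 4. Equal to 71: 1.
PR = (4 + 0.5·1)/11 × 100 = 40.9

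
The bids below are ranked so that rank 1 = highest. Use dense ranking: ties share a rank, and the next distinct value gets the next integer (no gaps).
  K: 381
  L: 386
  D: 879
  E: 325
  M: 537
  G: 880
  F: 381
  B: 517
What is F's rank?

Sorted (descending): 880, 879, 537, 517, 386, 381, 381, 325
The 2 values of 381 share dense rank 6.
Remaining distinct values take the next consecutive integers.
F has value 381 → rank 6.

6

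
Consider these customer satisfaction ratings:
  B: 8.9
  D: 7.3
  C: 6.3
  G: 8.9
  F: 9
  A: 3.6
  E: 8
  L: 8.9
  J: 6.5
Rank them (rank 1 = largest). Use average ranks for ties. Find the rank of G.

Sorted (descending): 9, 8.9, 8.9, 8.9, 8, 7.3, 6.5, 6.3, 3.6
The 3 values of 8.9 occupy positions 2–4 → average rank 3.
G has value 8.9 → rank 3.

3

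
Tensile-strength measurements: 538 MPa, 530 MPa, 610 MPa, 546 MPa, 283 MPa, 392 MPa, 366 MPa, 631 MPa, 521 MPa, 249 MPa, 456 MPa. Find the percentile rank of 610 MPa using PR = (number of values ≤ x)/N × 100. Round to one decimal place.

N = 11.
Strictly below 610: 9. Equal to 610: 1.
PR = 10/11 × 100 = 90.9

90.9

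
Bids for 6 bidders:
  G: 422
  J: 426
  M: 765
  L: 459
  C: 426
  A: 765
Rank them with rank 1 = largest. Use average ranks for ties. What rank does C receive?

Sorted (descending): 765, 765, 459, 426, 426, 422
The 2 values of 765 occupy positions 1–2 → average rank (1+2)/2 = 1.5.
The 2 values of 426 occupy positions 4–5 → average rank (4+5)/2 = 4.5.
C has value 426 → rank 4.5.

4.5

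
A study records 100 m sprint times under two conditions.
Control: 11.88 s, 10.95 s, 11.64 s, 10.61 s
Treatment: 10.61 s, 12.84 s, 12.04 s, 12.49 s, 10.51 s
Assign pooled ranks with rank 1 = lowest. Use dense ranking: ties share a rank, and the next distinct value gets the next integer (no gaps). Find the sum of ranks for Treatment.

Sorted (ascending): 10.51, 10.61, 10.61, 10.95, 11.64, 11.88, 12.04, 12.49, 12.84
The 2 values of 10.61 share dense rank 2.
Remaining distinct values take the next consecutive integers.
Treatment values → pooled ranks: 10.61→2, 12.84→8, 12.04→6, 12.49→7, 10.51→1
Rank sum = 2 + 8 + 6 + 7 + 1 = 24

24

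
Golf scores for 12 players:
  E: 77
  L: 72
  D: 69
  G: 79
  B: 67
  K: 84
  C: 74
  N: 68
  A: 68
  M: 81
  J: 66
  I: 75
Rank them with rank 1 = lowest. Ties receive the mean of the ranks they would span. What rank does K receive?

12

Sorted (ascending): 66, 67, 68, 68, 69, 72, 74, 75, 77, 79, 81, 84
The 2 values of 68 occupy positions 3–4 → average rank (3+4)/2 = 3.5.
K has value 84 → rank 12.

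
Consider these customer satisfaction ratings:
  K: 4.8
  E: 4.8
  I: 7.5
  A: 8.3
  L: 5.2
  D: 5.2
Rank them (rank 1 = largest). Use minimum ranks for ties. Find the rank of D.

Sorted (descending): 8.3, 7.5, 5.2, 5.2, 4.8, 4.8
The 2 values of 5.2 occupy positions 3–4 → each gets rank 3.
The 2 values of 4.8 occupy positions 5–6 → each gets rank 5.
D has value 5.2 → rank 3.

3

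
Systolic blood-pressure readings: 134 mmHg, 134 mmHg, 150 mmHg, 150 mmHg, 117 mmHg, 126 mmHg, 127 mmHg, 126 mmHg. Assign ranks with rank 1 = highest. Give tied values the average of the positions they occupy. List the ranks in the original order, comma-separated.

3.5, 3.5, 1.5, 1.5, 8, 6.5, 5, 6.5

Sorted (descending): 150, 150, 134, 134, 127, 126, 126, 117
The 2 values of 150 occupy positions 1–2 → average rank (1+2)/2 = 1.5.
The 2 values of 134 occupy positions 3–4 → average rank (3+4)/2 = 3.5.
The 2 values of 126 occupy positions 6–7 → average rank (6+7)/2 = 6.5.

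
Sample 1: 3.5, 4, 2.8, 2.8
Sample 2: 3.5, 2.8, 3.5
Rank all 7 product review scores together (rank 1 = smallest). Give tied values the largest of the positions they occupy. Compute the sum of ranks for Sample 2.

Sorted (ascending): 2.8, 2.8, 2.8, 3.5, 3.5, 3.5, 4
The 3 values of 2.8 occupy positions 1–3 → each gets rank 3.
The 3 values of 3.5 occupy positions 4–6 → each gets rank 6.
Sample 2 values → pooled ranks: 3.5→6, 2.8→3, 3.5→6
Rank sum = 6 + 3 + 6 = 15

15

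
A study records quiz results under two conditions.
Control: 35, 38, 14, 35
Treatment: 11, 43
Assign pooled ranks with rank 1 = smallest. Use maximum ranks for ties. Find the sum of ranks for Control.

Sorted (ascending): 11, 14, 35, 35, 38, 43
The 2 values of 35 occupy positions 3–4 → each gets rank 4.
Control values → pooled ranks: 35→4, 38→5, 14→2, 35→4
Rank sum = 4 + 5 + 2 + 4 = 15

15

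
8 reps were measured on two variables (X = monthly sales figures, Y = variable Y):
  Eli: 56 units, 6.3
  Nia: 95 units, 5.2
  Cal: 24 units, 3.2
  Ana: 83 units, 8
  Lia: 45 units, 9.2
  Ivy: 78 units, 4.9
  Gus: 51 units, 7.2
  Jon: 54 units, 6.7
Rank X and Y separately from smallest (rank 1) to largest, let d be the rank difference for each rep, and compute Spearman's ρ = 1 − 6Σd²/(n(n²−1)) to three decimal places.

-0.048

Ranks of variable 1: 5, 8, 1, 7, 2, 6, 3, 4
Ranks of variable 2: 4, 3, 1, 7, 8, 2, 6, 5
d = r₁ − r₂: 1, 5, 0, 0, -6, 4, -3, -1
d²: 1, 25, 0, 0, 36, 16, 9, 1; Σd² = 88
ρ = 1 − 6·88/(8·63) = 1 − 528/504 = -0.048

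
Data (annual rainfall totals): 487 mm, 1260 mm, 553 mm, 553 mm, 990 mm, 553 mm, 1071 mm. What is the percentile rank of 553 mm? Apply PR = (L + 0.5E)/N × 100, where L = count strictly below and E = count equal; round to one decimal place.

N = 7.
Strictly below 553: 1. Equal to 553: 3.
PR = (1 + 0.5·3)/7 × 100 = 35.7

35.7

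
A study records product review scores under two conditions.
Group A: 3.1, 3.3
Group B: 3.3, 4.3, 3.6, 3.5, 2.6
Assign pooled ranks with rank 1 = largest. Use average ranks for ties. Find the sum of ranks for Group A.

10.5

Sorted (descending): 4.3, 3.6, 3.5, 3.3, 3.3, 3.1, 2.6
The 2 values of 3.3 occupy positions 4–5 → average rank (4+5)/2 = 4.5.
Group A values → pooled ranks: 3.1→6, 3.3→4.5
Rank sum = 6 + 4.5 = 10.5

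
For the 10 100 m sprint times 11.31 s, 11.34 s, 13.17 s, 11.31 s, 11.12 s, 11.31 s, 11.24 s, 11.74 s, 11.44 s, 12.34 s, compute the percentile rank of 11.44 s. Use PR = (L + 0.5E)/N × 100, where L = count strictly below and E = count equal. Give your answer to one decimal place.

N = 10.
Strictly below 11.44: 6. Equal to 11.44: 1.
PR = (6 + 0.5·1)/10 × 100 = 65.0

65.0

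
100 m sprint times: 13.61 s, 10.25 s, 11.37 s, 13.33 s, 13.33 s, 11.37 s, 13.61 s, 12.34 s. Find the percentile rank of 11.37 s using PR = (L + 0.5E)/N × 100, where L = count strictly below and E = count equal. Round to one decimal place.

N = 8.
Strictly below 11.37: 1. Equal to 11.37: 2.
PR = (1 + 0.5·2)/8 × 100 = 25.0

25.0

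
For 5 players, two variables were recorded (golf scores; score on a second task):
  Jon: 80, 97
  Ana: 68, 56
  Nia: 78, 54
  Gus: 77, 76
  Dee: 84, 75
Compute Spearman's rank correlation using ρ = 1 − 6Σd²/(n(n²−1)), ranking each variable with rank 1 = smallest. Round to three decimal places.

Ranks of variable 1: 4, 1, 3, 2, 5
Ranks of variable 2: 5, 2, 1, 4, 3
d = r₁ − r₂: -1, -1, 2, -2, 2
d²: 1, 1, 4, 4, 4; Σd² = 14
ρ = 1 − 6·14/(5·24) = 1 − 84/120 = 0.300

0.300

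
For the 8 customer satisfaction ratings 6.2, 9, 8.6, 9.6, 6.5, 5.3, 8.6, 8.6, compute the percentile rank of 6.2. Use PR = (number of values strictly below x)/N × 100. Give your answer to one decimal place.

12.5

N = 8.
Strictly below 6.2: 1. Equal to 6.2: 1.
PR = 1/8 × 100 = 12.5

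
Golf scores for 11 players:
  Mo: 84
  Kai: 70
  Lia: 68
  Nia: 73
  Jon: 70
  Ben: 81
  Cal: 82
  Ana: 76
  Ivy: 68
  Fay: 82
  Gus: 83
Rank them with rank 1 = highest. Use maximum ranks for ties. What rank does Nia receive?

7

Sorted (descending): 84, 83, 82, 82, 81, 76, 73, 70, 70, 68, 68
The 2 values of 82 occupy positions 3–4 → each gets rank 4.
The 2 values of 70 occupy positions 8–9 → each gets rank 9.
The 2 values of 68 occupy positions 10–11 → each gets rank 11.
Nia has value 73 → rank 7.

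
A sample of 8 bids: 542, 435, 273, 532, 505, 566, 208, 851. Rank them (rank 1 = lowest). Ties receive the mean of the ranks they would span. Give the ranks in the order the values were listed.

6, 3, 2, 5, 4, 7, 1, 8

Sorted (ascending): 208, 273, 435, 505, 532, 542, 566, 851
No ties — each value takes its position as its rank.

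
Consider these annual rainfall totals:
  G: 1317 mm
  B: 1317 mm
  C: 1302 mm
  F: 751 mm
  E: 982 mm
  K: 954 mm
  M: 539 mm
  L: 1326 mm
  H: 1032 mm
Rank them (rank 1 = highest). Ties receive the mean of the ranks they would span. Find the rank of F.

Sorted (descending): 1326, 1317, 1317, 1302, 1032, 982, 954, 751, 539
The 2 values of 1317 occupy positions 2–3 → average rank (2+3)/2 = 2.5.
F has value 751 mm → rank 8.

8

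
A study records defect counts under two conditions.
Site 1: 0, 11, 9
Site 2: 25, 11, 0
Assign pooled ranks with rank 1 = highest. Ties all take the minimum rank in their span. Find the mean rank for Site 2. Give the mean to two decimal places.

Sorted (descending): 25, 11, 11, 9, 0, 0
The 2 values of 11 occupy positions 2–3 → each gets rank 2.
The 2 values of 0 occupy positions 5–6 → each gets rank 5.
Site 2 values → pooled ranks: 25→1, 11→2, 0→5
Mean rank = (1 + 2 + 5) / 3 = 2.67

2.67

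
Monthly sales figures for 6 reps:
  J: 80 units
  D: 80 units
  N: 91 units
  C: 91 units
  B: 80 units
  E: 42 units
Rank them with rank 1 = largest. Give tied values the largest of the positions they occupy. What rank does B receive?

Sorted (descending): 91, 91, 80, 80, 80, 42
The 2 values of 91 occupy positions 1–2 → each gets rank 2.
The 3 values of 80 occupy positions 3–5 → each gets rank 5.
B has value 80 units → rank 5.

5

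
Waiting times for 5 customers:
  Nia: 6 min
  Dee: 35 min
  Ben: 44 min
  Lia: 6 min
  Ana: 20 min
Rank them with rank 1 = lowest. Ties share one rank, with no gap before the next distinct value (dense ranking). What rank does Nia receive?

Sorted (ascending): 6, 6, 20, 35, 44
The 2 values of 6 share dense rank 1.
Remaining distinct values take the next consecutive integers.
Nia has value 6 min → rank 1.

1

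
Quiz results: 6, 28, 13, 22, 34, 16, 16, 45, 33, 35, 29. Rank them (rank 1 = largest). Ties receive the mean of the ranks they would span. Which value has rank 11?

6

Sorted (descending): 45, 35, 34, 33, 29, 28, 22, 16, 16, 13, 6
The 2 values of 16 occupy positions 8–9 → average rank (8+9)/2 = 8.5.
Rank 11 → value 6.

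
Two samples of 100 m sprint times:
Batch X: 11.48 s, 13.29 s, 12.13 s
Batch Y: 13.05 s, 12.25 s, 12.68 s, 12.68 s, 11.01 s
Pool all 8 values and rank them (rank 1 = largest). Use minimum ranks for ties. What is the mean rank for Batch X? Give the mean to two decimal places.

Sorted (descending): 13.29, 13.05, 12.68, 12.68, 12.25, 12.13, 11.48, 11.01
The 2 values of 12.68 occupy positions 3–4 → each gets rank 3.
Batch X values → pooled ranks: 11.48→7, 13.29→1, 12.13→6
Mean rank = (7 + 1 + 6) / 3 = 4.67

4.67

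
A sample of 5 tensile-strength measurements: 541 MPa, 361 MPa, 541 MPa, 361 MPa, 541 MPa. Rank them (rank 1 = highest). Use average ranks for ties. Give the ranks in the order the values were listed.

2, 4.5, 2, 4.5, 2

Sorted (descending): 541, 541, 541, 361, 361
The 3 values of 541 occupy positions 1–3 → average rank 2.
The 2 values of 361 occupy positions 4–5 → average rank (4+5)/2 = 4.5.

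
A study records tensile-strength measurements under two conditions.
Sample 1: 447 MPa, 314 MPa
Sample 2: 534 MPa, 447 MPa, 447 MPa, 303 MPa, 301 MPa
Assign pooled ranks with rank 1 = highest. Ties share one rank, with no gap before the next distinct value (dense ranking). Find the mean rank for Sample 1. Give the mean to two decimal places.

2.50

Sorted (descending): 534, 447, 447, 447, 314, 303, 301
The 3 values of 447 share dense rank 2.
Remaining distinct values take the next consecutive integers.
Sample 1 values → pooled ranks: 447→2, 314→3
Mean rank = (2 + 3) / 2 = 2.50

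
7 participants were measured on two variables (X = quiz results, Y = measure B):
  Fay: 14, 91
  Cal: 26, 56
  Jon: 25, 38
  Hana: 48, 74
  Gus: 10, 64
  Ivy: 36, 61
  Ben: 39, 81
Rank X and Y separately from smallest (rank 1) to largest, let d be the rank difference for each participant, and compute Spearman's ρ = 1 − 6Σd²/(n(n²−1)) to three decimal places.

Ranks of variable 1: 2, 4, 3, 7, 1, 5, 6
Ranks of variable 2: 7, 2, 1, 5, 4, 3, 6
d = r₁ − r₂: -5, 2, 2, 2, -3, 2, 0
d²: 25, 4, 4, 4, 9, 4, 0; Σd² = 50
ρ = 1 − 6·50/(7·48) = 1 − 300/336 = 0.107

0.107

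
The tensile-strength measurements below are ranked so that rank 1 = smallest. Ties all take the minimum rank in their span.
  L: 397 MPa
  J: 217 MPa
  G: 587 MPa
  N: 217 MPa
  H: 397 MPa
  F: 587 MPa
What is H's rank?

3

Sorted (ascending): 217, 217, 397, 397, 587, 587
The 2 values of 217 occupy positions 1–2 → each gets rank 1.
The 2 values of 397 occupy positions 3–4 → each gets rank 3.
The 2 values of 587 occupy positions 5–6 → each gets rank 5.
H has value 397 MPa → rank 3.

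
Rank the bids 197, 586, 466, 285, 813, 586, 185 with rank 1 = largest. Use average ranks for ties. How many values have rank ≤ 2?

Sorted (descending): 813, 586, 586, 466, 285, 197, 185
The 2 values of 586 occupy positions 2–3 → average rank (2+3)/2 = 2.5.
Ranks ≤ 2: {1} → 1 value.

1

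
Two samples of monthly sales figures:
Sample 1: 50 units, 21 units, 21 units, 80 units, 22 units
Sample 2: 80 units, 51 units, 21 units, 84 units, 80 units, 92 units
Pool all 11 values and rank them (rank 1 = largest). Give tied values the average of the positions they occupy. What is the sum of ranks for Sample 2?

27

Sorted (descending): 92, 84, 80, 80, 80, 51, 50, 22, 21, 21, 21
The 3 values of 80 occupy positions 3–5 → average rank 4.
The 3 values of 21 occupy positions 9–11 → average rank 10.
Sample 2 values → pooled ranks: 80→4, 51→6, 21→10, 84→2, 80→4, 92→1
Rank sum = 4 + 6 + 10 + 2 + 4 + 1 = 27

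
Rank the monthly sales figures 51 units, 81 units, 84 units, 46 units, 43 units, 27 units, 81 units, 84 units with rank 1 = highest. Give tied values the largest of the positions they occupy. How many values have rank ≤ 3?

Sorted (descending): 84, 84, 81, 81, 51, 46, 43, 27
The 2 values of 84 occupy positions 1–2 → each gets rank 2.
The 2 values of 81 occupy positions 3–4 → each gets rank 4.
Ranks ≤ 3: {2, 2} → 2 values.

2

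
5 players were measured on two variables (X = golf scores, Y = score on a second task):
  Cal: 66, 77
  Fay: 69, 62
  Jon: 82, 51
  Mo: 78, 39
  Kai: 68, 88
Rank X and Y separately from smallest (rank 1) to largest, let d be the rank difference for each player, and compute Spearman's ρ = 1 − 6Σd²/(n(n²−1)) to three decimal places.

-0.800

Ranks of variable 1: 1, 3, 5, 4, 2
Ranks of variable 2: 4, 3, 2, 1, 5
d = r₁ − r₂: -3, 0, 3, 3, -3
d²: 9, 0, 9, 9, 9; Σd² = 36
ρ = 1 − 6·36/(5·24) = 1 − 216/120 = -0.800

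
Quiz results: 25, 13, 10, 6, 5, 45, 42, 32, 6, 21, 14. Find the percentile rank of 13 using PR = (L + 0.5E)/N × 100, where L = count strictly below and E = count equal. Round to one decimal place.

40.9

N = 11.
Strictly below 13: 4. Equal to 13: 1.
PR = (4 + 0.5·1)/11 × 100 = 40.9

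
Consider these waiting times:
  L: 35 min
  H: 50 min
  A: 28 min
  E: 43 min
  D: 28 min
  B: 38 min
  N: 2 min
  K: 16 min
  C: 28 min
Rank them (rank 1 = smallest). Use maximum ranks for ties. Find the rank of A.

Sorted (ascending): 2, 16, 28, 28, 28, 35, 38, 43, 50
The 3 values of 28 occupy positions 3–5 → each gets rank 5.
A has value 28 min → rank 5.

5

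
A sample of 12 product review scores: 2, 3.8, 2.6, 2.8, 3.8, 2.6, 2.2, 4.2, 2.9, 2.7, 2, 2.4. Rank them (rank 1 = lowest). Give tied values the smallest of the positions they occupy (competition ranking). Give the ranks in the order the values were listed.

Sorted (ascending): 2, 2, 2.2, 2.4, 2.6, 2.6, 2.7, 2.8, 2.9, 3.8, 3.8, 4.2
The 2 values of 2 occupy positions 1–2 → each gets rank 1.
The 2 values of 2.6 occupy positions 5–6 → each gets rank 5.
The 2 values of 3.8 occupy positions 10–11 → each gets rank 10.

1, 10, 5, 8, 10, 5, 3, 12, 9, 7, 1, 4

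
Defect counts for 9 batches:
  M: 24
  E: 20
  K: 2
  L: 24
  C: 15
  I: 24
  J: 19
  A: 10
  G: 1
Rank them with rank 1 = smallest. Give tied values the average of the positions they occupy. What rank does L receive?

8

Sorted (ascending): 1, 2, 10, 15, 19, 20, 24, 24, 24
The 3 values of 24 occupy positions 7–9 → average rank 8.
L has value 24 → rank 8.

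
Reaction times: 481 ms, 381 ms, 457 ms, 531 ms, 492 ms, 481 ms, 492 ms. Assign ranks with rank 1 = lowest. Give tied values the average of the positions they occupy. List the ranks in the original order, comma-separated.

3.5, 1, 2, 7, 5.5, 3.5, 5.5

Sorted (ascending): 381, 457, 481, 481, 492, 492, 531
The 2 values of 481 occupy positions 3–4 → average rank (3+4)/2 = 3.5.
The 2 values of 492 occupy positions 5–6 → average rank (5+6)/2 = 5.5.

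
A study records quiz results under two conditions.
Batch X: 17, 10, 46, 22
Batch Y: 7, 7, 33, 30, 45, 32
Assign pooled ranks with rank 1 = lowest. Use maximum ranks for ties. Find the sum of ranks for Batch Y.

Sorted (ascending): 7, 7, 10, 17, 22, 30, 32, 33, 45, 46
The 2 values of 7 occupy positions 1–2 → each gets rank 2.
Batch Y values → pooled ranks: 7→2, 7→2, 33→8, 30→6, 45→9, 32→7
Rank sum = 2 + 2 + 8 + 6 + 9 + 7 = 34

34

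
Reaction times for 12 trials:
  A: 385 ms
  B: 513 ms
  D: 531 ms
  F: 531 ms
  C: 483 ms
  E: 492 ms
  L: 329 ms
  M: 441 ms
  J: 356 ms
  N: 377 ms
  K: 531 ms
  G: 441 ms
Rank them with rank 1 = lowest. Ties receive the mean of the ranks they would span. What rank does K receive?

11

Sorted (ascending): 329, 356, 377, 385, 441, 441, 483, 492, 513, 531, 531, 531
The 2 values of 441 occupy positions 5–6 → average rank (5+6)/2 = 5.5.
The 3 values of 531 occupy positions 10–12 → average rank 11.
K has value 531 ms → rank 11.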